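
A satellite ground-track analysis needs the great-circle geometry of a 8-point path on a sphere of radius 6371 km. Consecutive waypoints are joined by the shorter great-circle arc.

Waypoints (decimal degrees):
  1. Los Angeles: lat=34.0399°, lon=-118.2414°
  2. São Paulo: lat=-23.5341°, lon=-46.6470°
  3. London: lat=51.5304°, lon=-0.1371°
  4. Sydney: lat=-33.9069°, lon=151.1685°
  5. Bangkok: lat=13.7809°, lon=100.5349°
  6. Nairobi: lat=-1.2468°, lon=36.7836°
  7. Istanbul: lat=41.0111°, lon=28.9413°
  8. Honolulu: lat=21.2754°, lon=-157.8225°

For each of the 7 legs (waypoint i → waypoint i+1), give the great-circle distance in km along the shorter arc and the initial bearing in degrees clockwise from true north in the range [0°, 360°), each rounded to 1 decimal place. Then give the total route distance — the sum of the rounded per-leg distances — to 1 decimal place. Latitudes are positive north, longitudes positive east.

Leg 1: φ1=0.5941083, φ2=-0.4107475, Δφ=-1.0048559, Δλ=1.2495580 rad; a=sin²(Δφ/2)+cosφ1·cosφ2·sin²(Δλ/2)=0.4918184710; c=2·atan2(√a, √(1-a))=1.554432539; dist=6371·c=9903.290 ≈ 9903.3 km; running total=9903.3 km
Leg 1 bearing: y=sinΔλ·cosφ2=0.86992268, x=cosφ1·sinφ2-sinφ1·cosφ2·cosΔλ=-0.49291661; θ=atan2(y, x)=119.5368° ≈ 119.5°
Leg 2: φ1=-0.4107475, φ2=0.8993751, Δφ=1.3101227, Δλ=0.8117509 rad; a=sin²(Δφ/2)+cosφ1·cosφ2·sin²(Δλ/2)=0.4600442116; c=2·atan2(√a, √(1-a))=1.490799454; dist=6371·c=9497.883 ≈ 9497.9 km; running total=19401.2 km
Leg 2 bearing: y=sinΔλ·cosφ2=0.45132888, x=cosφ1·sinφ2-sinφ1·cosφ2·cosΔλ=0.88877240; θ=atan2(y, x)=26.9220° ≈ 26.9°
Leg 3: φ1=0.8993751, φ2=-0.5917870, Δφ=-1.4911622, Δλ=2.6407809 rad; a=sin²(Δφ/2)+cosφ1·cosφ2·sin²(Δλ/2)=0.9448301740; c=2·atan2(√a, √(1-a))=2.667397122; dist=6371·c=16993.987 ≈ 16994.0 km; running total=36395.2 km
Leg 3 bearing: y=sinΔλ·cosφ2=0.39848799, x=cosφ1·sinφ2-sinφ1·cosφ2·cosΔλ=0.22296140; θ=atan2(y, x)=60.7722° ≈ 60.8°
Leg 4: φ1=-0.5917870, φ2=0.2405221, Δφ=0.8323091, Δλ=-0.8837230 rad; a=sin²(Δφ/2)+cosφ1·cosφ2·sin²(Δλ/2)=0.3108111669; c=2·atan2(√a, √(1-a))=1.182753300; dist=6371·c=7535.321 ≈ 7535.3 km; running total=43930.5 km
Leg 4 bearing: y=sinΔλ·cosφ2=-0.75085085, x=cosφ1·sinφ2-sinφ1·cosφ2·cosΔλ=0.54134402; θ=atan2(y, x)=-54.2094° <0 so +360° → 305.7906° ≈ 305.8°
Leg 5: φ1=0.2405221, φ2=-0.0217608, Δφ=-0.2622828, Δλ=-1.1126701 rad; a=sin²(Δφ/2)+cosφ1·cosφ2·sin²(Δλ/2)=0.2878739107; c=2·atan2(√a, √(1-a))=1.132660427; dist=6371·c=7216.180 ≈ 7216.2 km; running total=51146.7 km
Leg 5 bearing: y=sinΔλ·cosφ2=-0.89667043, x=cosφ1·sinφ2-sinφ1·cosφ2·cosΔλ=-0.12646036; θ=atan2(y, x)=-98.0277° <0 so +360° → 261.9723° ≈ 262.0°
Leg 6: φ1=-0.0217608, φ2=0.7157787, Δφ=0.7375395, Δλ=-0.1368740 rad; a=sin²(Δφ/2)+cosφ1·cosφ2·sin²(Δλ/2)=0.1334651210; c=2·atan2(√a, √(1-a))=0.747971954; dist=6371·c=4765.329 ≈ 4765.3 km; running total=55912.0 km
Leg 6 bearing: y=sinΔλ·cosφ2=-0.10296050, x=cosφ1·sinφ2-sinφ1·cosφ2·cosΔλ=0.67231530; θ=atan2(y, x)=-8.7068° <0 so +360° → 351.2932° ≈ 351.3°
Leg 7: φ1=0.7157787, φ2=0.3713258, Δφ=-0.3444529, Δλ=-3.2596432 rad; a=sin²(Δφ/2)+cosφ1·cosφ2·sin²(Δλ/2)=0.7300783850; c=2·atan2(√a, √(1-a))=2.048968092; dist=6371·c=13053.976 ≈ 13054.0 km; running total=68966.0 km
Leg 7 bearing: y=sinΔλ·cosφ2=0.10974976, x=cosφ1·sinφ2-sinφ1·cosφ2·cosΔλ=0.88102823; θ=atan2(y, x)=7.1008° ≈ 7.1°

Leg 1: dist=9903.3 km, bearing=119.5°
Leg 2: dist=9497.9 km, bearing=26.9°
Leg 3: dist=16994.0 km, bearing=60.8°
Leg 4: dist=7535.3 km, bearing=305.8°
Leg 5: dist=7216.2 km, bearing=262.0°
Leg 6: dist=4765.3 km, bearing=351.3°
Leg 7: dist=13054.0 km, bearing=7.1°
Total: 68966.0 km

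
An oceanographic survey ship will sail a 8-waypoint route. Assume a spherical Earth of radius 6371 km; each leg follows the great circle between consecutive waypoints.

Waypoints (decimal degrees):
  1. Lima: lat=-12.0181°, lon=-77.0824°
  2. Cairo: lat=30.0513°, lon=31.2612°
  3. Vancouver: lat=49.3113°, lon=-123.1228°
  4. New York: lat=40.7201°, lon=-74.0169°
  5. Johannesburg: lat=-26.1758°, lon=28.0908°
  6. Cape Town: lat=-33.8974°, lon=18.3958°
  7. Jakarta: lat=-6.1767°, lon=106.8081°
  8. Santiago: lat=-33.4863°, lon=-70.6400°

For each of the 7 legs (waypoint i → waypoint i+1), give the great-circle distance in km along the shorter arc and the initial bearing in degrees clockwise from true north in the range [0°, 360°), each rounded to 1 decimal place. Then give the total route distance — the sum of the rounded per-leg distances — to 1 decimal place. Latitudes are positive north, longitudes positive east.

Leg 1: dist=12427.1 km, bearing=62.2°
Leg 2: dist=10832.5 km, bearing=343.5°
Leg 3: dist=3903.0 km, bearing=85.1°
Leg 4: dist=12842.5 km, bearing=103.6°
Leg 5: dist=1266.9 km, bearing=225.0°
Leg 6: dist=9479.0 km, bearing=94.3°
Leg 7: dist=15596.6 km, bearing=183.3°
Total: 66347.6 km

Leg 1: φ1=-0.2097554, φ2=0.5244941, Δφ=0.7342495, Δλ=1.8909525 rad; a=sin²(Δφ/2)+cosφ1·cosφ2·sin²(Δλ/2)=0.6853555421; c=2·atan2(√a, √(1-a))=1.950570868; dist=6371·c=12427.087 ≈ 12427.1 km; running total=12427.1 km
Leg 1 bearing: y=sinΔλ·cosφ2=0.82159416, x=cosφ1·sinφ2-sinφ1·cosφ2·cosΔλ=0.43307774; θ=atan2(y, x)=62.2054° ≈ 62.2°
Leg 2: φ1=0.5244941, φ2=0.8606445, Δφ=0.3361504, Δλ=-2.6945091 rad; a=sin²(Δφ/2)+cosφ1·cosφ2·sin²(Δλ/2)=0.5645638563; c=2·atan2(√a, √(1-a))=1.700285604; dist=6371·c=10832.520 ≈ 10832.5 km; running total=23259.6 km
Leg 2 bearing: y=sinΔλ·cosφ2=-0.28186199, x=cosφ1·sinφ2-sinφ1·cosφ2·cosΔλ=0.95072596; θ=atan2(y, x)=-16.5135° <0 so +360° → 343.4865° ≈ 343.5°
Leg 3: φ1=0.8606445, φ2=0.7106998, Δφ=-0.1499447, Δλ=0.8570596 rad; a=sin²(Δφ/2)+cosφ1·cosφ2·sin²(Δλ/2)=0.0909285460; c=2·atan2(√a, √(1-a))=0.612622410; dist=6371·c=3903.017 ≈ 3903.0 km; running total=27162.6 km
Leg 3 bearing: y=sinΔλ·cosφ2=0.57291662, x=cosφ1·sinφ2-sinφ1·cosφ2·cosΔλ=0.04907883; θ=atan2(y, x)=85.1037° ≈ 85.1°
Leg 4: φ1=0.7106998, φ2=-0.4568539, Δφ=-1.1675537, Δλ=1.7821156 rad; a=sin²(Δφ/2)+cosφ1·cosφ2·sin²(Δλ/2)=0.7152213990; c=2·atan2(√a, √(1-a))=2.015779617; dist=6371·c=12842.532 ≈ 12842.5 km; running total=40005.1 km
Leg 4 bearing: y=sinΔλ·cosφ2=0.87748116, x=cosφ1·sinφ2-sinφ1·cosφ2·cosΔλ=-0.21153205; θ=atan2(y, x)=103.5535° ≈ 103.6°
Leg 5: φ1=-0.4568539, φ2=-0.5916212, Δφ=-0.1347673, Δλ=-0.1692097 rad; a=sin²(Δφ/2)+cosφ1·cosφ2·sin²(Δλ/2)=0.0098530513; c=2·atan2(√a, √(1-a))=0.198852541; dist=6371·c=1266.890 ≈ 1266.9 km; running total=41272.0 km
Leg 5 bearing: y=sinΔλ·cosφ2=-0.13978112, x=cosφ1·sinφ2-sinφ1·cosφ2·cosΔλ=-0.13958909; θ=atan2(y, x)=-134.9606° <0 so +360° → 225.0394° ≈ 225.0°
Leg 6: φ1=-0.5916212, φ2=-0.1078038, Δφ=0.4838175, Δλ=1.5430857 rad; a=sin²(Δφ/2)+cosφ1·cosφ2·sin²(Δλ/2)=0.4585645247; c=2·atan2(√a, √(1-a))=1.487830228; dist=6371·c=9478.966 ≈ 9479.0 km; running total=50751.0 km
Leg 6 bearing: y=sinΔλ·cosφ2=0.99381312, x=cosφ1·sinφ2-sinφ1·cosφ2·cosΔλ=-0.07394523; θ=atan2(y, x)=94.2553° ≈ 94.3°
Leg 7: φ1=-0.1078038, φ2=-0.5844462, Δφ=-0.4766424, Δλ=-3.0970536 rad; a=sin²(Δφ/2)+cosφ1·cosφ2·sin²(Δλ/2)=0.8844947995; c=2·atan2(√a, √(1-a))=2.448055396; dist=6371·c=15596.561 ≈ 15596.6 km; running total=66347.6 km
Leg 7 bearing: y=sinΔλ·cosφ2=-0.03713409, x=cosφ1·sinφ2-sinφ1·cosφ2·cosΔλ=-0.63818184; θ=atan2(y, x)=-176.6699° <0 so +360° → 183.3301° ≈ 183.3°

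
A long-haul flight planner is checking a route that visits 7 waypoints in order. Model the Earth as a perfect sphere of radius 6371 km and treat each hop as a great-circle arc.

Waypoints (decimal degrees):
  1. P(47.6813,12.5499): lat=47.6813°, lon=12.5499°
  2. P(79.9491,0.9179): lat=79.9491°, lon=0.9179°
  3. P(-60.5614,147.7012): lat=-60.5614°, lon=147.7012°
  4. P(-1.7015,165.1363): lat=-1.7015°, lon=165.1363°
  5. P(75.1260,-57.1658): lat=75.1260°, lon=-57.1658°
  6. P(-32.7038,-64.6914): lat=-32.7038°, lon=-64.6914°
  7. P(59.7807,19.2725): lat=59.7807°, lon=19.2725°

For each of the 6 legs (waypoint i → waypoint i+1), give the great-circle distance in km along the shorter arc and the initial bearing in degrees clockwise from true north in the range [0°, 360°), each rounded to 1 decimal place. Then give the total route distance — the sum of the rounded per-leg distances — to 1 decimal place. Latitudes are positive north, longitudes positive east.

Leg 1: φ1=0.8321957, φ2=1.3953750, Δφ=0.5631794, Δλ=-0.2030167 rad; a=sin²(Δφ/2)+cosφ1·cosφ2·sin²(Δλ/2)=0.0784255414; c=2·atan2(√a, √(1-a))=0.567683231; dist=6371·c=3616.710 ≈ 3616.7 km; running total=3616.7 km
Leg 1 bearing: y=sinΔλ·cosφ2=-0.03518819, x=cosφ1·sinφ2-sinφ1·cosφ2·cosΔλ=0.53652744; θ=atan2(y, x)=-3.7524° <0 so +360° → 356.2476° ≈ 356.2°
Leg 2: φ1=1.3953750, φ2=-1.0569958, Δφ=-2.4523709, Δλ=2.5618519 rad; a=sin²(Δφ/2)+cosφ1·cosφ2·sin²(Δλ/2)=0.9646392401; c=2·atan2(√a, √(1-a))=2.763251020; dist=6371·c=17604.672 ≈ 17604.7 km; running total=21221.4 km
Leg 2 bearing: y=sinΔλ·cosφ2=0.26924202, x=cosφ1·sinφ2-sinφ1·cosφ2·cosΔλ=0.25288384; θ=atan2(y, x)=46.7945° ≈ 46.8°
Leg 3: φ1=-1.0569958, φ2=-0.0296968, Δφ=1.0272991, Δλ=0.3042999 rad; a=sin²(Δφ/2)+cosφ1·cosφ2·sin²(Δλ/2)=0.2527190670; c=2·atan2(√a, √(1-a))=1.053465667; dist=6371·c=6711.630 ≈ 6711.6 km; running total=27933.0 km
Leg 3 bearing: y=sinΔλ·cosφ2=0.29949320, x=cosφ1·sinφ2-sinφ1·cosφ2·cosΔλ=0.81591199; θ=atan2(y, x)=20.1564° ≈ 20.2°
Leg 4: φ1=-0.0296968, φ2=1.3111961, Δφ=1.3408928, Δλ=-3.8799036 rad; a=sin²(Δφ/2)+cosφ1·cosφ2·sin²(Δλ/2)=0.6092332493; c=2·atan2(√a, √(1-a))=1.791039059; dist=6371·c=11410.710 ≈ 11410.7 km; running total=39343.7 km
Leg 4 bearing: y=sinΔλ·cosφ2=0.17276539, x=cosφ1·sinφ2-sinφ1·cosφ2·cosΔλ=0.96042934; θ=atan2(y, x)=10.1975° ≈ 10.2°
Leg 5: φ1=1.3111961, φ2=-0.5707890, Δφ=-1.8819850, Δλ=-0.1313465 rad; a=sin²(Δφ/2)+cosφ1·cosφ2·sin²(Δλ/2)=0.6540255087; c=2·atan2(√a, √(1-a))=1.883940071; dist=6371·c=12002.582 ≈ 12002.6 km; running total=51346.3 km
Leg 5 bearing: y=sinΔλ·cosφ2=-0.11020727, x=cosφ1·sinφ2-sinφ1·cosφ2·cosΔλ=-0.94496504; θ=atan2(y, x)=-173.3479° <0 so +360° → 186.6521° ≈ 186.7°
Leg 6: φ1=-0.5707890, φ2=1.0433700, Δφ=1.6141590, Δλ=1.4654465 rad; a=sin²(Δφ/2)+cosφ1·cosφ2·sin²(Δλ/2)=0.7111685523; c=2·atan2(√a, √(1-a))=2.006818440; dist=6371·c=12785.440 ≈ 12785.4 km; running total=64131.7 km
Leg 6 bearing: y=sinΔλ·cosφ2=0.50052061, x=cosφ1·sinφ2-sinφ1·cosφ2·cosΔλ=0.75571853; θ=atan2(y, x)=33.5169° ≈ 33.5°

Leg 1: dist=3616.7 km, bearing=356.2°
Leg 2: dist=17604.7 km, bearing=46.8°
Leg 3: dist=6711.6 km, bearing=20.2°
Leg 4: dist=11410.7 km, bearing=10.2°
Leg 5: dist=12002.6 km, bearing=186.7°
Leg 6: dist=12785.4 km, bearing=33.5°
Total: 64131.7 km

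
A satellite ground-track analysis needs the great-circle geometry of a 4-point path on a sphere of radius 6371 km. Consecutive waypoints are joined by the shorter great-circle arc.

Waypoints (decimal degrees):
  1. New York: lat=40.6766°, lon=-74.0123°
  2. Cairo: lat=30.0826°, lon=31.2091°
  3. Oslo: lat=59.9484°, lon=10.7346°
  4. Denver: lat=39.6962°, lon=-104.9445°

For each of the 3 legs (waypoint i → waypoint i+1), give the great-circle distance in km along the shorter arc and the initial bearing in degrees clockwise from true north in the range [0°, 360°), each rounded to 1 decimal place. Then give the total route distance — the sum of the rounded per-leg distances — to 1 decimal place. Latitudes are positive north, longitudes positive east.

Leg 1: φ1=0.7099406, φ2=0.5250404, Δφ=-0.1849002, Δλ=1.8364599 rad; a=sin²(Δφ/2)+cosφ1·cosφ2·sin²(Δλ/2)=0.4227947796; c=2·atan2(√a, √(1-a))=1.415765617; dist=6371·c=9019.843 ≈ 9019.8 km; running total=9019.8 km
Leg 1 bearing: y=sinΔλ·cosφ2=0.83494753, x=cosφ1·sinφ2-sinφ1·cosφ2·cosΔλ=0.52822347; θ=atan2(y, x)=57.6808° ≈ 57.7°
Leg 2: φ1=0.5250404, φ2=1.0462970, Δφ=0.5212565, Δλ=-0.3573474 rad; a=sin²(Δφ/2)+cosφ1·cosφ2·sin²(Δλ/2)=0.0800899895; c=2·atan2(√a, √(1-a))=0.573844725; dist=6371·c=3655.965 ≈ 3656.0 km; running total=12675.8 km
Leg 2 bearing: y=sinΔλ·cosφ2=-0.17516798, x=cosφ1·sinφ2-sinφ1·cosφ2·cosΔλ=0.51382732; θ=atan2(y, x)=-18.8247° <0 so +360° → 341.1753° ≈ 341.2°
Leg 3: φ1=1.0462970, φ2=0.6928294, Δφ=-0.3534676, Δλ=-2.0189812 rad; a=sin²(Δφ/2)+cosφ1·cosφ2·sin²(Δλ/2)=0.3070570627; c=2·atan2(√a, √(1-a))=1.174628448; dist=6371·c=7483.558 ≈ 7483.6 km; running total=20159.4 km
Leg 3 bearing: y=sinΔλ·cosφ2=-0.69344810, x=cosφ1·sinφ2-sinφ1·cosφ2·cosΔλ=0.60845856; θ=atan2(y, x)=-48.7350° <0 so +360° → 311.2650° ≈ 311.3°

Leg 1: dist=9019.8 km, bearing=57.7°
Leg 2: dist=3656.0 km, bearing=341.2°
Leg 3: dist=7483.6 km, bearing=311.3°
Total: 20159.4 km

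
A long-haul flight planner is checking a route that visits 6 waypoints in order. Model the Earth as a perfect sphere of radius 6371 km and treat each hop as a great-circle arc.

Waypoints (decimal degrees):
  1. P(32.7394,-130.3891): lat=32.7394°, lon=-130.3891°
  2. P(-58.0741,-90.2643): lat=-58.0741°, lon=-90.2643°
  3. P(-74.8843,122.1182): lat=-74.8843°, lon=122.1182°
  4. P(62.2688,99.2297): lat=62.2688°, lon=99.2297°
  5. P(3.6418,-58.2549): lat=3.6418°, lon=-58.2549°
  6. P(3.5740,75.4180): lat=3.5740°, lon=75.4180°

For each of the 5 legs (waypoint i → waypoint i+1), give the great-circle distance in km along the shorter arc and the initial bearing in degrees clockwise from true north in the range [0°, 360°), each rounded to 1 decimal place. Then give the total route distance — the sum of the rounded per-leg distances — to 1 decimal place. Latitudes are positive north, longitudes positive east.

Leg 1: φ1=0.5714103, φ2=-1.0135843, Δφ=-1.5849946, Δλ=0.7003099 rad; a=sin²(Δφ/2)+cosφ1·cosφ2·sin²(Δλ/2)=0.5594439078; c=2·atan2(√a, √(1-a))=1.689966005; dist=6371·c=10766.773 ≈ 10766.8 km; running total=10766.8 km
Leg 1 bearing: y=sinΔλ·cosφ2=0.34080183, x=cosφ1·sinφ2-sinφ1·cosφ2·cosΔλ=-0.93258769; θ=atan2(y, x)=159.9258° ≈ 159.9°
Leg 2: φ1=-1.0135843, φ2=-1.3069776, Δφ=-0.2933933, Δλ=3.7067739 rad; a=sin²(Δφ/2)+cosφ1·cosφ2·sin²(Δλ/2)=0.1485440710; c=2·atan2(√a, √(1-a))=0.791313221; dist=6371·c=5041.457 ≈ 5041.5 km; running total=15808.3 km
Leg 2 bearing: y=sinΔλ·cosφ2=-0.13965979, x=cosφ1·sinφ2-sinφ1·cosφ2·cosΔλ=-0.69743104; θ=atan2(y, x)=-168.6764° <0 so +360° → 191.3236° ≈ 191.3°
Leg 3: φ1=-1.3069776, φ2=1.0867956, Δφ=2.3937732, Δλ=-0.3994797 rad; a=sin²(Δφ/2)+cosφ1·cosφ2·sin²(Δλ/2)=0.8713637557; c=2·atan2(√a, √(1-a))=2.407930918; dist=6371·c=15340.928 ≈ 15340.9 km; running total=31149.2 km
Leg 3 bearing: y=sinΔλ·cosφ2=-0.18098272, x=cosφ1·sinφ2-sinφ1·cosφ2·cosΔλ=0.64467131; θ=atan2(y, x)=-15.6814° <0 so +360° → 344.3186° ≈ 344.3°
Leg 4: φ1=1.0867956, φ2=0.0635614, Δφ=-1.0232342, Δλ=-2.7486248 rad; a=sin²(Δφ/2)+cosφ1·cosφ2·sin²(Δλ/2)=0.6863823156; c=2·atan2(√a, √(1-a))=1.952782937; dist=6371·c=12441.180 ≈ 12441.2 km; running total=43590.4 km
Leg 4 bearing: y=sinΔλ·cosφ2=-0.38215847, x=cosφ1·sinφ2-sinφ1·cosφ2·cosΔλ=0.84557757; θ=atan2(y, x)=-24.3206° <0 so +360° → 335.6794° ≈ 335.7°
Leg 5: φ1=0.0635614, φ2=0.0623781, Δφ=-0.0011833, Δλ=2.3330322 rad; a=sin²(Δφ/2)+cosφ1·cosφ2·sin²(Δλ/2)=0.8419230180; c=2·atan2(√a, √(1-a))=2.323817269; dist=6371·c=14805.040 ≈ 14805.0 km; running total=58395.4 km
Leg 5 bearing: y=sinΔλ·cosφ2=0.72188712, x=cosφ1·sinφ2-sinφ1·cosφ2·cosΔλ=0.10598860; θ=atan2(y, x)=81.6474° ≈ 81.6°

Leg 1: dist=10766.8 km, bearing=159.9°
Leg 2: dist=5041.5 km, bearing=191.3°
Leg 3: dist=15340.9 km, bearing=344.3°
Leg 4: dist=12441.2 km, bearing=335.7°
Leg 5: dist=14805.0 km, bearing=81.6°
Total: 58395.4 km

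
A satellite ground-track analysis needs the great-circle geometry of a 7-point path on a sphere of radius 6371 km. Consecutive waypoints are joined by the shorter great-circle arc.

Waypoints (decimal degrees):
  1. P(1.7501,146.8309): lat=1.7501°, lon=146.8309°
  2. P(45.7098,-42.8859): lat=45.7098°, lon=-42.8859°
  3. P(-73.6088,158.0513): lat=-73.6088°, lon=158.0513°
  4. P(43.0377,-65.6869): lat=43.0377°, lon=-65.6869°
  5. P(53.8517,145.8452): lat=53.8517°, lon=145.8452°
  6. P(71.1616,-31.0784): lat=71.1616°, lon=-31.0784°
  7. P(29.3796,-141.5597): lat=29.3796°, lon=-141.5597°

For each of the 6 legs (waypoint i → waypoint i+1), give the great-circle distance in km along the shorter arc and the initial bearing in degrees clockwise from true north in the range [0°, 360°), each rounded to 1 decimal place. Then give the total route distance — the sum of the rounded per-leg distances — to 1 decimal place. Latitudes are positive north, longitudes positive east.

Leg 1: φ1=0.0305450, φ2=0.7977865, Δφ=0.7672415, Δλ=-3.3111828 rad; a=sin²(Δφ/2)+cosφ1·cosφ2·sin²(Δλ/2)=0.8330465126; c=2·atan2(√a, √(1-a))=2.299754627; dist=6371·c=14651.737 ≈ 14651.7 km; running total=14651.7 km
Leg 1 bearing: y=sinΔλ·cosφ2=0.11785675, x=cosφ1·sinφ2-sinφ1·cosφ2·cosΔλ=0.73649838; θ=atan2(y, x)=9.0916° ≈ 9.1°
Leg 2: φ1=0.7977865, φ2=-1.2847159, Δφ=-2.0825024, Δλ=3.5070157 rad; a=sin²(Δφ/2)+cosφ1·cosφ2·sin²(Δλ/2)=0.9353814183; c=2·atan2(√a, √(1-a))=2.627547939; dist=6371·c=16740.108 ≈ 16740.1 km; running total=31391.8 km
Leg 2 bearing: y=sinΔλ·cosφ2=-0.10084051, x=cosφ1·sinφ2-sinφ1·cosφ2·cosΔλ=-0.48125178; θ=atan2(y, x)=-168.1656° <0 so +360° → 191.8344° ≈ 191.8°
Leg 3: φ1=-1.2847159, φ2=0.7511496, Δφ=2.0358655, Δλ=-3.9049683 rad; a=sin²(Δφ/2)+cosφ1·cosφ2·sin²(Δλ/2)=0.9018818322; c=2·atan2(√a, √(1-a))=2.504390814; dist=6371·c=15955.474 ≈ 15955.5 km; running total=47347.3 km
Leg 3 bearing: y=sinΔλ·cosφ2=0.50532146, x=cosφ1·sinφ2-sinφ1·cosφ2·cosΔλ=-0.31402897; θ=atan2(y, x)=121.8586° ≈ 121.9°
Leg 4: φ1=0.7511496, φ2=0.9398895, Δφ=0.1887399, Δλ=3.6919316 rad; a=sin²(Δφ/2)+cosφ1·cosφ2·sin²(Δλ/2)=0.4081936166; c=2·atan2(√a, √(1-a))=1.386135877; dist=6371·c=8831.072 ≈ 8831.1 km; running total=56178.4 km
Leg 4 bearing: y=sinΔλ·cosφ2=-0.30849176, x=cosφ1·sinφ2-sinφ1·cosφ2·cosΔλ=0.93333766; θ=atan2(y, x)=-18.2900° <0 so +360° → 341.7100° ≈ 341.7°
Leg 5: φ1=0.9398895, φ2=1.2420042, Δφ=0.3021147, Δλ=-3.0878993 rad; a=sin²(Δφ/2)+cosφ1·cosφ2·sin²(Δλ/2)=0.2129794672; c=2·atan2(√a, √(1-a))=0.959363768; dist=6371·c=6112.107 ≈ 6112.1 km; running total=62290.5 km
Leg 5 bearing: y=sinΔλ·cosφ2=-0.01732924, x=cosφ1·sinφ2-sinφ1·cosφ2·cosΔλ=0.81864312; θ=atan2(y, x)=-1.2127° <0 so +360° → 358.7873° ≈ 358.8°
Leg 6: φ1=1.2420042, φ2=0.5127708, Δφ=-0.7292335, Δλ=-1.9282624 rad; a=sin²(Δφ/2)+cosφ1·cosφ2·sin²(Δλ/2)=0.3170691951; c=2·atan2(√a, √(1-a))=1.196237896; dist=6371·c=7621.232 ≈ 7621.2 km; running total=69911.7 km
Leg 6 bearing: y=sinΔλ·cosφ2=-0.81630497, x=cosφ1·sinφ2-sinφ1·cosφ2·cosΔλ=0.44698040; θ=atan2(y, x)=-61.2964° <0 so +360° → 298.7036° ≈ 298.7°

Leg 1: dist=14651.7 km, bearing=9.1°
Leg 2: dist=16740.1 km, bearing=191.8°
Leg 3: dist=15955.5 km, bearing=121.9°
Leg 4: dist=8831.1 km, bearing=341.7°
Leg 5: dist=6112.1 km, bearing=358.8°
Leg 6: dist=7621.2 km, bearing=298.7°
Total: 69911.7 km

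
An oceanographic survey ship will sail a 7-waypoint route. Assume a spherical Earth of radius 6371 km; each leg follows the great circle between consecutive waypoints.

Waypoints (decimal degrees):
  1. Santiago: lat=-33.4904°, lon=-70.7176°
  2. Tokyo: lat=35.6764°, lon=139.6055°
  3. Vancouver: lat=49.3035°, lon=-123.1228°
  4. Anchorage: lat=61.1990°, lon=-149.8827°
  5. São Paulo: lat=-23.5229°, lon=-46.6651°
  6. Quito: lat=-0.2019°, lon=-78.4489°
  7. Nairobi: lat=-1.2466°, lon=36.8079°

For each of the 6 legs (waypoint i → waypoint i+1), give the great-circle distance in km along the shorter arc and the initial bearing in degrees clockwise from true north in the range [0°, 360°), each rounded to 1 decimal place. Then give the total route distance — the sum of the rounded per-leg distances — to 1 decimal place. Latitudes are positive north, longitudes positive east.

Leg 1: φ1=-0.5845177, φ2=0.6226706, Δφ=1.2071884, Δλ=3.6708306 rad; a=sin²(Δφ/2)+cosφ1·cosφ2·sin²(Δλ/2)=0.9532951538; c=2·atan2(√a, √(1-a))=2.705929321; dist=6371·c=17239.476 ≈ 17239.5 km; running total=17239.5 km
Leg 1 bearing: y=sinΔλ·cosφ2=-0.41012254, x=cosφ1·sinφ2-sinφ1·cosφ2·cosΔλ=0.09946616; θ=atan2(y, x)=-76.3674° <0 so +360° → 283.6326° ≈ 283.6°
Leg 2: φ1=0.6226706, φ2=0.8605084, Δφ=0.2378378, Δλ=-4.5854739 rad; a=sin²(Δφ/2)+cosφ1·cosφ2·sin²(Δλ/2)=0.3124357585; c=2·atan2(√a, √(1-a))=1.186260951; dist=6371·c=7557.669 ≈ 7557.7 km; running total=24797.2 km
Leg 2 bearing: y=sinΔλ·cosφ2=0.64680769, x=cosφ1·sinφ2-sinφ1·cosφ2·cosΔλ=0.66401689; θ=atan2(y, x)=44.2478° ≈ 44.2°
Leg 3: φ1=0.8605084, φ2=1.0681240, Δφ=0.2076156, Δλ=-0.4670484 rad; a=sin²(Δφ/2)+cosφ1·cosφ2·sin²(Δλ/2)=0.0275593441; c=2·atan2(√a, √(1-a))=0.333564417; dist=6371·c=2125.139 ≈ 2125.1 km; running total=26922.3 km
Leg 3 bearing: y=sinΔλ·cosφ2=-0.21691779, x=cosφ1·sinφ2-sinφ1·cosφ2·cosΔλ=0.24524677; θ=atan2(y, x)=-41.4924° <0 so +360° → 318.5076° ≈ 318.5°
Leg 4: φ1=1.0681240, φ2=-0.4105521, Δφ=-1.4786761, Δλ=1.8014870 rad; a=sin²(Δφ/2)+cosφ1·cosφ2·sin²(Δλ/2)=0.7253733943; c=2·atan2(√a, √(1-a))=2.038398085; dist=6371·c=12986.634 ≈ 12986.6 km; running total=39908.9 km
Leg 4 bearing: y=sinΔλ·cosφ2=0.89261075, x=cosφ1·sinφ2-sinφ1·cosφ2·cosΔλ=-0.00856621; θ=atan2(y, x)=90.5498° ≈ 90.5°
Leg 5: φ1=-0.4105521, φ2=-0.0035238, Δφ=0.4070282, Δλ=-0.5547320 rad; a=sin²(Δφ/2)+cosφ1·cosφ2·sin²(Δλ/2)=0.1095973525; c=2·atan2(√a, √(1-a))=0.674842609; dist=6371·c=4299.422 ≈ 4299.4 km; running total=44208.3 km
Leg 5 bearing: y=sinΔλ·cosφ2=-0.52671220, x=cosφ1·sinφ2-sinφ1·cosφ2·cosΔλ=0.33603176; θ=atan2(y, x)=-57.4629° <0 so +360° → 302.5371° ≈ 302.5°
Leg 6: φ1=-0.0035238, φ2=-0.0217573, Δφ=-0.0182335, Δλ=2.0116106 rad; a=sin²(Δφ/2)+cosφ1·cosφ2·sin²(Δλ/2)=0.7132478915; c=2·atan2(√a, √(1-a))=2.011411301; dist=6371·c=12814.701 ≈ 12814.7 km; running total=57023.0 km
Leg 6 bearing: y=sinΔλ·cosφ2=0.90419046, x=cosφ1·sinφ2-sinφ1·cosφ2·cosΔλ=-0.02325859; θ=atan2(y, x)=91.4735° ≈ 91.5°

Leg 1: dist=17239.5 km, bearing=283.6°
Leg 2: dist=7557.7 km, bearing=44.2°
Leg 3: dist=2125.1 km, bearing=318.5°
Leg 4: dist=12986.6 km, bearing=90.5°
Leg 5: dist=4299.4 km, bearing=302.5°
Leg 6: dist=12814.7 km, bearing=91.5°
Total: 57023.0 km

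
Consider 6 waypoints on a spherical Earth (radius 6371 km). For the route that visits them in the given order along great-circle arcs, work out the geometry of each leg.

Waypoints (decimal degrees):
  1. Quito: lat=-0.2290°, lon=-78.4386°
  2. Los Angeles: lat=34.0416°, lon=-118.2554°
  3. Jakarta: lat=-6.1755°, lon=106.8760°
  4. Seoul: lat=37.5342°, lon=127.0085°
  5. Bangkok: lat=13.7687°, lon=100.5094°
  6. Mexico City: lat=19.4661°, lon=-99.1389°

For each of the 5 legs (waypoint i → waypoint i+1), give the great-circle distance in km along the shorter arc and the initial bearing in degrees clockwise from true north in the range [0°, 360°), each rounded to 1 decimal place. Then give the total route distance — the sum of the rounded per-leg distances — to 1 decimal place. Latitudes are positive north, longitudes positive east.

Leg 1: φ1=-0.0039968, φ2=0.5941380, Δφ=0.5981348, Δλ=-0.6949343 rad; a=sin²(Δφ/2)+cosφ1·cosφ2·sin²(Δλ/2)=0.1828871042; c=2·atan2(√a, √(1-a))=0.883789590; dist=6371·c=5630.623 ≈ 5630.6 km; running total=5630.6 km
Leg 1 bearing: y=sinΔλ·cosφ2=-0.53060161, x=cosφ1·sinφ2-sinφ1·cosφ2·cosΔλ=0.56233405; θ=atan2(y, x)=-43.3369° <0 so +360° → 316.6631° ≈ 316.7°
Leg 2: φ1=0.5941380, φ2=-0.1077828, Δφ=-0.7019208, Δλ=3.9292842 rad; a=sin²(Δφ/2)+cosφ1·cosφ2·sin²(Δλ/2)=0.8207063620; c=2·atan2(√a, √(1-a))=2.267134590; dist=6371·c=14443.914 ≈ 14443.9 km; running total=20074.5 km
Leg 2 bearing: y=sinΔλ·cosφ2=-0.70461387, x=cosφ1·sinφ2-sinφ1·cosφ2·cosΔλ=0.30349466; θ=atan2(y, x)=-66.6973° <0 so +360° → 293.3027° ≈ 293.3°
Leg 3: φ1=-0.1077828, φ2=0.6550954, Δφ=0.7628782, Δλ=0.3513784 rad; a=sin²(Δφ/2)+cosφ1·cosφ2·sin²(Δλ/2)=0.1626605010; c=2·atan2(√a, √(1-a))=0.830266608; dist=6371·c=5289.629 ≈ 5289.6 km; running total=25364.1 km
Leg 3 bearing: y=sinΔλ·cosφ2=0.27294101, x=cosφ1·sinφ2-sinφ1·cosφ2·cosΔλ=0.68579257; θ=atan2(y, x)=21.7022° ≈ 21.7°
Leg 4: φ1=0.6550954, φ2=0.2403091, Δφ=-0.4147862, Δλ=-0.4624965 rad; a=sin²(Δφ/2)+cosφ1·cosφ2·sin²(Δλ/2)=0.0828569805; c=2·atan2(√a, √(1-a))=0.583959788; dist=6371·c=3720.408 ≈ 3720.4 km; running total=29084.5 km
Leg 4 bearing: y=sinΔλ·cosφ2=-0.43336242, x=cosφ1·sinφ2-sinφ1·cosφ2·cosΔλ=-0.34082814; θ=atan2(y, x)=-128.1841° <0 so +360° → 231.8159° ≈ 231.8°
Leg 5: φ1=0.2403091, φ2=0.3397475, Δφ=0.0994384, Δλ=-3.4845202 rad; a=sin²(Δφ/2)+cosφ1·cosφ2·sin²(Δλ/2)=0.8915558364; c=2·atan2(√a, √(1-a))=2.470450145; dist=6371·c=15739.238 ≈ 15739.2 km; running total=44823.7 km
Leg 5 bearing: y=sinΔλ·cosφ2=0.31702541, x=cosφ1·sinφ2-sinφ1·cosφ2·cosΔλ=0.53500561; θ=atan2(y, x)=30.6495° ≈ 30.6°

Leg 1: dist=5630.6 km, bearing=316.7°
Leg 2: dist=14443.9 km, bearing=293.3°
Leg 3: dist=5289.6 km, bearing=21.7°
Leg 4: dist=3720.4 km, bearing=231.8°
Leg 5: dist=15739.2 km, bearing=30.6°
Total: 44823.7 km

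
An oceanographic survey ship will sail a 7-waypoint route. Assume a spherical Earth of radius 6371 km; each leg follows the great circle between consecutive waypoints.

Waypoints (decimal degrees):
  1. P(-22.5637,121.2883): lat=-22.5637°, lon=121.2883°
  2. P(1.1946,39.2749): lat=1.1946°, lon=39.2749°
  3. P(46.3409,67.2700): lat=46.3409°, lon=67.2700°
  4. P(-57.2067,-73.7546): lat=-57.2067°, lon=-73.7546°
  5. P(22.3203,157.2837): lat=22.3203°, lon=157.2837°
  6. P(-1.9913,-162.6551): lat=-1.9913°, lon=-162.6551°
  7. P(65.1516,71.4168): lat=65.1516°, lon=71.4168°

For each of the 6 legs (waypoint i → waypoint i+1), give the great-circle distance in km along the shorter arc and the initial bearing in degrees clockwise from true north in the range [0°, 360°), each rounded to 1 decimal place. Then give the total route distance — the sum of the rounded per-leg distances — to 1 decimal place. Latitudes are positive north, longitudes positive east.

Leg 1: φ1=-0.3938109, φ2=0.0208497, Δφ=0.4146606, Δλ=-1.4314039 rad; a=sin²(Δφ/2)+cosφ1·cosφ2·sin²(Δλ/2)=0.4398607700; c=2·atan2(√a, √(1-a))=1.450225953; dist=6371·c=9239.390 ≈ 9239.4 km; running total=9239.4 km
Leg 1 bearing: y=sinΔλ·cosφ2=-0.99008535, x=cosφ1·sinφ2-sinφ1·cosφ2·cosΔλ=0.07255404; θ=atan2(y, x)=-85.8088° <0 so +360° → 274.1912° ≈ 274.2°
Leg 2: φ1=0.0208497, φ2=0.8088013, Δφ=0.7879516, Δλ=0.4886067 rad; a=sin²(Δφ/2)+cosφ1·cosφ2·sin²(Δλ/2)=0.1877324034; c=2·atan2(√a, √(1-a))=0.896260081; dist=6371·c=5710.073 ≈ 5710.1 km; running total=14949.5 km
Leg 2 bearing: y=sinΔλ·cosφ2=0.32405515, x=cosφ1·sinφ2-sinφ1·cosφ2·cosΔλ=0.71059416; θ=atan2(y, x)=24.5146° ≈ 24.5°
Leg 3: φ1=0.8088013, φ2=-0.9984453, Δφ=-1.8072466, Δλ=-2.4613436 rad; a=sin²(Δφ/2)+cosφ1·cosφ2·sin²(Δλ/2)=0.9494226240; c=2·atan2(√a, √(1-a))=2.687923862; dist=6371·c=17124.763 ≈ 17124.8 km; running total=32074.3 km
Leg 3 bearing: y=sinΔλ·cosφ2=-0.34066541, x=cosφ1·sinφ2-sinφ1·cosφ2·cosΔλ=-0.27572504; θ=atan2(y, x)=-128.9857° <0 so +360° → 231.0143° ≈ 231.0°
Leg 4: φ1=-0.9984453, φ2=0.3895627, Δφ=1.3880080, Δλ=4.0323790 rad; a=sin²(Δφ/2)+cosφ1·cosφ2·sin²(Δλ/2)=0.8171528690; c=2·atan2(√a, √(1-a))=2.257906472; dist=6371·c=14385.122 ≈ 14385.1 km; running total=46459.4 km
Leg 4 bearing: y=sinΔλ·cosφ2=-0.71930747, x=cosφ1·sinφ2-sinφ1·cosφ2·cosΔλ=-0.28328960; θ=atan2(y, x)=-111.4963° <0 so +360° → 248.5037° ≈ 248.5°
Leg 5: φ1=0.3895627, φ2=-0.0347547, Δφ=-0.4243175, Δλ=-5.5839855 rad; a=sin²(Δφ/2)+cosφ1·cosφ2·sin²(Δλ/2)=0.1528055068; c=2·atan2(√a, √(1-a))=0.803225876; dist=6371·c=5117.352 ≈ 5117.4 km; running total=51576.8 km
Leg 5 bearing: y=sinΔλ·cosφ2=0.64321682, x=cosφ1·sinφ2-sinφ1·cosφ2·cosΔλ=-0.32263920; θ=atan2(y, x)=116.6385° ≈ 116.6°
Leg 6: φ1=-0.0347547, φ2=1.1371099, Δφ=1.1718647, Δλ=4.0853253 rad; a=sin²(Δφ/2)+cosφ1·cosφ2·sin²(Δλ/2)=0.6389767891; c=2·atan2(√a, √(1-a))=1.852459407; dist=6371·c=11802.019 ≈ 11802.0 km; running total=63378.8 km
Leg 6 bearing: y=sinΔλ·cosφ2=-0.34027381, x=cosφ1·sinφ2-sinφ1·cosφ2·cosΔλ=0.89830704; θ=atan2(y, x)=-20.7464° <0 so +360° → 339.2536° ≈ 339.3°

Leg 1: dist=9239.4 km, bearing=274.2°
Leg 2: dist=5710.1 km, bearing=24.5°
Leg 3: dist=17124.8 km, bearing=231.0°
Leg 4: dist=14385.1 km, bearing=248.5°
Leg 5: dist=5117.4 km, bearing=116.6°
Leg 6: dist=11802.0 km, bearing=339.3°
Total: 63378.8 km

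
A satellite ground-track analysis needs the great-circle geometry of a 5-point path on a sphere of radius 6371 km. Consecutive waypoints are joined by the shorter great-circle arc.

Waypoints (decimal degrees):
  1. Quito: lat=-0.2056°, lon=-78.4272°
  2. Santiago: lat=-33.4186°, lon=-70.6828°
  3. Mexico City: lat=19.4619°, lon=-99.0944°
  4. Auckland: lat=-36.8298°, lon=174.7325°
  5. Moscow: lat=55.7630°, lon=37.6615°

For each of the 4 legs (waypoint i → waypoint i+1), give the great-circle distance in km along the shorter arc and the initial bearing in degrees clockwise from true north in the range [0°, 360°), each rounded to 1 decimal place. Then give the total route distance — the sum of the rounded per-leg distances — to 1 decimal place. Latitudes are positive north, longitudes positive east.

Leg 1: dist=3780.7 km, bearing=168.4°
Leg 2: dist=6607.6 km, bearing=328.6°
Leg 3: dist=10962.6 km, bearing=233.9°
Leg 4: dist=16192.1 km, bearing=317.3°
Total: 37543.0 km

Leg 1: φ1=-0.0035884, φ2=-0.5832646, Δφ=-0.5796762, Δλ=0.1351653 rad; a=sin²(Δφ/2)+cosφ1·cosφ2·sin²(Δλ/2)=0.0854864267; c=2·atan2(√a, √(1-a))=0.593430590; dist=6371·c=3780.746 ≈ 3780.7 km; running total=3780.7 km
Leg 1 bearing: y=sinΔλ·cosφ2=0.11247507, x=cosφ1·sinφ2-sinφ1·cosφ2·cosΔλ=-0.54778038; θ=atan2(y, x)=168.3968° ≈ 168.4°
Leg 2: φ1=-0.5832646, φ2=0.3396742, Δφ=0.9229388, Δλ=-0.4958760 rad; a=sin²(Δφ/2)+cosφ1·cosφ2·sin²(Δλ/2)=0.2456552100; c=2·atan2(√a, √(1-a))=1.037134285; dist=6371·c=6607.583 ≈ 6607.6 km; running total=10388.3 km
Leg 2 bearing: y=sinΔλ·cosφ2=-0.44861650, x=cosφ1·sinφ2-sinφ1·cosφ2·cosΔλ=0.73483206; θ=atan2(y, x)=-31.4042° <0 so +360° → 328.5958° ≈ 328.6°
Leg 3: φ1=0.3396742, φ2=-0.6428013, Δφ=-0.9824755, Δλ=4.7791810 rad; a=sin²(Δφ/2)+cosφ1·cosφ2·sin²(Δλ/2)=0.5746759228; c=2·atan2(√a, √(1-a))=1.720709061; dist=6371·c=10962.637 ≈ 10962.6 km; running total=21350.9 km
Leg 3 bearing: y=sinΔλ·cosφ2=-0.79863496, x=cosφ1·sinφ2-sinφ1·cosφ2·cosΔλ=-0.58298904; θ=atan2(y, x)=-126.1288° <0 so +360° → 233.8712° ≈ 233.9°
Leg 4: φ1=-0.6428013, φ2=0.9732480, Δφ=1.6160492, Δλ=-2.3923403 rad; a=sin²(Δφ/2)+cosφ1·cosφ2·sin²(Δλ/2)=0.9126491711; c=2·atan2(√a, √(1-a))=2.541526646; dist=6371·c=16192.066 ≈ 16192.1 km; running total=37543.0 km
Leg 4 bearing: y=sinΔλ·cosφ2=-0.38319394, x=cosφ1·sinφ2-sinφ1·cosφ2·cosΔλ=0.41478314; θ=atan2(y, x)=-42.7330° <0 so +360° → 317.2670° ≈ 317.3°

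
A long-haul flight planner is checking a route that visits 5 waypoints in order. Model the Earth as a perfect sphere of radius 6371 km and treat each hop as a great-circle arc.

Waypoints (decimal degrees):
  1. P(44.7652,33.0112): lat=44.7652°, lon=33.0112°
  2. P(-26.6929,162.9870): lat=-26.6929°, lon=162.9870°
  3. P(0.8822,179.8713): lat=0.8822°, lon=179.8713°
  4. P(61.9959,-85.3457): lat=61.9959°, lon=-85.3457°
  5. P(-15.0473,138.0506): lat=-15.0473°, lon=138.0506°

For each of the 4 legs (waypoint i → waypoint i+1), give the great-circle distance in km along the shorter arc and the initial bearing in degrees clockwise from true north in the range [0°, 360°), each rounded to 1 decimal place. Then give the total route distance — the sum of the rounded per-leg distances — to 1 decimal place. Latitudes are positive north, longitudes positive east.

Leg 1: φ1=0.7813001, φ2=-0.4658790, Δφ=-1.2471791, Δλ=2.2685057 rad; a=sin²(Δφ/2)+cosφ1·cosφ2·sin²(Δλ/2)=0.8619346556; c=2·atan2(√a, √(1-a))=2.380190480; dist=6371·c=15164.194 ≈ 15164.2 km; running total=15164.2 km
Leg 1 bearing: y=sinΔλ·cosφ2=0.68464733, x=cosφ1·sinφ2-sinφ1·cosφ2·cosΔλ=0.08527162; θ=atan2(y, x)=82.9005° ≈ 82.9°
Leg 2: φ1=-0.4658790, φ2=0.0153973, Δφ=0.4812763, Δλ=0.2946866 rad; a=sin²(Δφ/2)+cosφ1·cosφ2·sin²(Δλ/2)=0.0760516868; c=2·atan2(√a, √(1-a))=0.558791131; dist=6371·c=3560.058 ≈ 3560.1 km; running total=18724.3 km
Leg 2 bearing: y=sinΔλ·cosφ2=0.29040557, x=cosφ1·sinφ2-sinφ1·cosφ2·cosΔλ=0.44354922; θ=atan2(y, x)=33.2140° ≈ 33.2°
Leg 3: φ1=0.0153973, φ2=1.0820326, Δφ=1.0666353, Δλ=-4.6289099 rad; a=sin²(Δφ/2)+cosφ1·cosφ2·sin²(Δλ/2)=0.5127761186; c=2·atan2(√a, √(1-a))=1.596351345; dist=6371·c=10170.354 ≈ 10170.4 km; running total=28894.7 km
Leg 3 bearing: y=sinΔλ·cosφ2=0.46789966, x=cosφ1·sinφ2-sinφ1·cosφ2·cosΔλ=0.88341213; θ=atan2(y, x)=27.9080° ≈ 27.9°
Leg 4: φ1=1.0820326, φ2=-0.2626249, Δφ=-1.3446575, Δλ=3.8990010 rad; a=sin²(Δφ/2)+cosφ1·cosφ2·sin²(Δλ/2)=0.7793468081; c=2·atan2(√a, √(1-a))=2.163606145; dist=6371·c=13784.335 ≈ 13784.3 km; running total=42679.0 km
Leg 4 bearing: y=sinΔλ·cosφ2=-0.66348323, x=cosφ1·sinφ2-sinφ1·cosφ2·cosΔλ=0.49764591; θ=atan2(y, x)=-53.1283° <0 so +360° → 306.8717° ≈ 306.9°

Leg 1: dist=15164.2 km, bearing=82.9°
Leg 2: dist=3560.1 km, bearing=33.2°
Leg 3: dist=10170.4 km, bearing=27.9°
Leg 4: dist=13784.3 km, bearing=306.9°
Total: 42679.0 km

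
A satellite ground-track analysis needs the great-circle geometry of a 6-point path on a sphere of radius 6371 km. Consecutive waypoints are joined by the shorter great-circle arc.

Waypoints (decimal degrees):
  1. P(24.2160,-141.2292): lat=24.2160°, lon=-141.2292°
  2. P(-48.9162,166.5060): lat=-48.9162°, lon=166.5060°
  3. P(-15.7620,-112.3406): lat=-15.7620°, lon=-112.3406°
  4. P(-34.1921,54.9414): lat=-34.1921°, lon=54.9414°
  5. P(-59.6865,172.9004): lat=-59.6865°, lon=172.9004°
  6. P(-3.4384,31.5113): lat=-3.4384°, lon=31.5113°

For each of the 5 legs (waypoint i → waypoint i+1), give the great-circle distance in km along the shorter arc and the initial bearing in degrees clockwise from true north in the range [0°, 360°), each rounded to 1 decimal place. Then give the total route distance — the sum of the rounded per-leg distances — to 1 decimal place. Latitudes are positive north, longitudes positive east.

Leg 1: dist=9640.2 km, bearing=211.4°
Leg 2: dist=8052.9 km, bearing=94.0°
Leg 3: dist=14299.6 km, bearing=166.5°
Leg 4: dist=8137.0 km, bearing=152.2°
Leg 5: dist=12230.7 km, bearing=221.5°
Total: 52360.4 km

Leg 1: φ1=0.4226489, φ2=-0.8537487, Δφ=-1.2763977, Δλ=5.3709925 rad; a=sin²(Δφ/2)+cosφ1·cosφ2·sin²(Δλ/2)=0.4711849886; c=2·atan2(√a, √(1-a))=1.513134356; dist=6371·c=9640.179 ≈ 9640.2 km; running total=9640.2 km
Leg 1 bearing: y=sinΔλ·cosφ2=-0.51971517, x=cosφ1·sinφ2-sinφ1·cosφ2·cosΔλ=-0.85239364; θ=atan2(y, x)=-148.6288° <0 so +360° → 211.3712° ≈ 211.4°
Leg 2: φ1=-0.8537487, φ2=-0.2750988, Δφ=0.5786500, Δλ=-4.8667913 rad; a=sin²(Δφ/2)+cosφ1·cosφ2·sin²(Δλ/2)=0.3489927854; c=2·atan2(√a, √(1-a))=1.263991274; dist=6371·c=8052.888 ≈ 8052.9 km; running total=17693.1 km
Leg 2 bearing: y=sinΔλ·cosφ2=0.95094932, x=cosφ1·sinφ2-sinφ1·cosφ2·cosΔλ=-0.06695285; θ=atan2(y, x)=94.0273° ≈ 94.0°
Leg 3: φ1=-0.2750988, φ2=-0.5967647, Δφ=-0.3216659, Δλ=2.9196217 rad; a=sin²(Δφ/2)+cosφ1·cosφ2·sin²(Δλ/2)=0.8119351022; c=2·atan2(√a, √(1-a))=2.244481400; dist=6371·c=14299.591 ≈ 14299.6 km; running total=31992.7 km
Leg 3 bearing: y=sinΔλ·cosφ2=0.18210105, x=cosφ1·sinφ2-sinφ1·cosφ2·cosΔλ=-0.76001656; θ=atan2(y, x)=166.5259° ≈ 166.5°
Leg 4: φ1=-0.5967647, φ2=-1.0417259, Δφ=-0.4449612, Δλ=2.0587729 rad; a=sin²(Δφ/2)+cosφ1·cosφ2·sin²(Δλ/2)=0.3553009759; c=2·atan2(√a, √(1-a))=1.277198410; dist=6371·c=8137.031 ≈ 8137.0 km; running total=40129.7 km
Leg 4 bearing: y=sinΔλ·cosφ2=0.44582051, x=cosφ1·sinφ2-sinφ1·cosφ2·cosΔλ=-0.84704949; θ=atan2(y, x)=152.2412° ≈ 152.2°
Leg 5: φ1=-1.0417259, φ2=-0.0600114, Δφ=0.9817145, Δλ=-2.4677053 rad; a=sin²(Δφ/2)+cosφ1·cosφ2·sin²(Δλ/2)=0.6709562034; c=2·atan2(√a, √(1-a))=1.919747529; dist=6371·c=12230.712 ≈ 12230.7 km; running total=52360.4 km
Leg 5 bearing: y=sinΔλ·cosφ2=-0.62290492, x=cosφ1·sinφ2-sinφ1·cosφ2·cosΔλ=-0.70362303; θ=atan2(y, x)=-138.4821° <0 so +360° → 221.5179° ≈ 221.5°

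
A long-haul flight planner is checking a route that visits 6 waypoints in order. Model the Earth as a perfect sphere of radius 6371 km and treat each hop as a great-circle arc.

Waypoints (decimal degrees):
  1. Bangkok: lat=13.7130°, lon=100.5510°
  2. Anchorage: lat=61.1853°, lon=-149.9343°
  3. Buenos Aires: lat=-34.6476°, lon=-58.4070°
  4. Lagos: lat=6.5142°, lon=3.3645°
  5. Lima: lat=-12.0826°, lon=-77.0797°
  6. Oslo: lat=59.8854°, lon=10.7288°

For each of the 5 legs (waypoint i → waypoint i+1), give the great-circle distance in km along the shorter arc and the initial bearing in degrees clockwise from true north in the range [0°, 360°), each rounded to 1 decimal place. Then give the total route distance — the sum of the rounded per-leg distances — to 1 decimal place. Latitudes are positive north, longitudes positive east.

Leg 1: dist=9680.6 km, bearing=27.1°
Leg 2: dist=13407.6 km, bearing=107.2°
Leg 3: dist=7918.2 km, bearing=67.6°
Leg 4: dist=9128.5 km, bearing=256.8°
Leg 5: dist=11046.2 km, bearing=30.5°
Total: 51181.1 km

Leg 1: φ1=0.2393370, φ2=1.0678849, Δφ=0.8285479, Δλ=-4.3717932 rad; a=sin²(Δφ/2)+cosφ1·cosφ2·sin²(Δλ/2)=0.4743541038; c=2·atan2(√a, √(1-a))=1.519482018; dist=6371·c=9680.620 ≈ 9680.6 km; running total=9680.6 km
Leg 1 bearing: y=sinΔλ·cosφ2=0.45429163, x=cosφ1·sinφ2-sinφ1·cosφ2·cosΔλ=0.88937521; θ=atan2(y, x)=27.0579° ≈ 27.1°
Leg 2: φ1=1.0678849, φ2=-0.6047147, Δφ=-1.6725996, Δλ=1.5974527 rad; a=sin²(Δφ/2)+cosφ1·cosφ2·sin²(Δλ/2)=0.7543511272; c=2·atan2(√a, √(1-a))=2.104473090; dist=6371·c=13407.598 ≈ 13407.6 km; running total=23088.2 km
Leg 2 bearing: y=sinΔλ·cosφ2=0.82237207, x=cosφ1·sinφ2-sinφ1·cosφ2·cosΔλ=-0.25480618; θ=atan2(y, x)=107.2152° ≈ 107.2°
Leg 3: φ1=-0.6047147, φ2=0.1136942, Δφ=0.7184089, Δλ=1.0781161 rad; a=sin²(Δφ/2)+cosφ1·cosφ2·sin²(Δλ/2)=0.3389500326; c=2·atan2(√a, √(1-a))=1.242849525; dist=6371·c=7918.194 ≈ 7918.2 km; running total=31006.4 km
Leg 3 bearing: y=sinΔλ·cosφ2=0.87537991, x=cosφ1·sinφ2-sinφ1·cosφ2·cosΔλ=0.36050194; θ=atan2(y, x)=67.6170° ≈ 67.6°
Leg 4: φ1=0.1136942, φ2=-0.2108812, Δφ=-0.3245754, Δλ=-1.4040162 rad; a=sin²(Δφ/2)+cosφ1·cosφ2·sin²(Δλ/2)=0.4312325012; c=2·atan2(√a, √(1-a))=1.432823997; dist=6371·c=9128.522 ≈ 9128.5 km; running total=40134.9 km
Leg 4 bearing: y=sinΔλ·cosφ2=-0.96427863, x=cosφ1·sinφ2-sinφ1·cosφ2·cosΔλ=-0.22638649; θ=atan2(y, x)=-103.2122° <0 so +360° → 256.7878° ≈ 256.8°
Leg 5: φ1=-0.2108812, φ2=1.0451974, Δφ=1.2560786, Δλ=1.5325474 rad; a=sin²(Δφ/2)+cosφ1·cosφ2·sin²(Δλ/2)=0.5811535914; c=2·atan2(√a, √(1-a))=1.733824719; dist=6371·c=11046.197 ≈ 11046.2 km; running total=51181.1 km
Leg 5 bearing: y=sinΔλ·cosφ2=0.50136421, x=cosφ1·sinφ2-sinφ1·cosφ2·cosΔλ=0.84987664; θ=atan2(y, x)=30.5375° ≈ 30.5°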